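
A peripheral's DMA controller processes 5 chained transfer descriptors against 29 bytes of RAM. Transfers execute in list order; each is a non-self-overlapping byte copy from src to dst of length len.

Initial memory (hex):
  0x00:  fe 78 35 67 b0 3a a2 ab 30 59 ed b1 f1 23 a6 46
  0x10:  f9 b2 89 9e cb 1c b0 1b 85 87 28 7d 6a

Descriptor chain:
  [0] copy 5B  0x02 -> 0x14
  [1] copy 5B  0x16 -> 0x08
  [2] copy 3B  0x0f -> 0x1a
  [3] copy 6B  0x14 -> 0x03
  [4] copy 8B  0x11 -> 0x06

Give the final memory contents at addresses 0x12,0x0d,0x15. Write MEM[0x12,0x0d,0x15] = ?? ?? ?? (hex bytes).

D0: mem[0x14..0x18] <- [35 67 b0 3a a2]
D1: mem[0x08..0x0c] <- [b0 3a a2 87 28]
D2: mem[0x1a..0x1c] <- [46 f9 b2]
D3: mem[0x03..0x08] <- [35 67 b0 3a a2 87]
D4: mem[0x06..0x0d] <- [b2 89 9e 35 67 b0 3a a2]
query mem[0x12]=0x89, mem[0x0d]=0xa2, mem[0x15]=0x67

MEM[0x12,0x0d,0x15] = 89 a2 67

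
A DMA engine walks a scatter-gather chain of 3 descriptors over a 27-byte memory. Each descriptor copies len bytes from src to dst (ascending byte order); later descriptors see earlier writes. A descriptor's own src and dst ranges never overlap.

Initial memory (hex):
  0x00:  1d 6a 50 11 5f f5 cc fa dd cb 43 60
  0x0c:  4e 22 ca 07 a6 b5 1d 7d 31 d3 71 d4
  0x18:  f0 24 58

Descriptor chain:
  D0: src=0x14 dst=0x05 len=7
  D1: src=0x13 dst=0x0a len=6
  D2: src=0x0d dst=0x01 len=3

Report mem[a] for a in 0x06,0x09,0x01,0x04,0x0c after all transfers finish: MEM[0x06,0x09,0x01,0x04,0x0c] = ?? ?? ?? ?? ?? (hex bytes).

MEM[0x06,0x09,0x01,0x04,0x0c] = d3 f0 71 5f d3

[0] 0x14->0x05 len=7 : 31 d3 71 d4 f0 24 58
[1] 0x13->0x0a len=6 : 7d 31 d3 71 d4 f0
[2] 0x0d->0x01 len=3 : 71 d4 f0
query mem[0x06]=0xd3, mem[0x09]=0xf0, mem[0x01]=0x71, mem[0x04]=0x5f, mem[0x0c]=0xd3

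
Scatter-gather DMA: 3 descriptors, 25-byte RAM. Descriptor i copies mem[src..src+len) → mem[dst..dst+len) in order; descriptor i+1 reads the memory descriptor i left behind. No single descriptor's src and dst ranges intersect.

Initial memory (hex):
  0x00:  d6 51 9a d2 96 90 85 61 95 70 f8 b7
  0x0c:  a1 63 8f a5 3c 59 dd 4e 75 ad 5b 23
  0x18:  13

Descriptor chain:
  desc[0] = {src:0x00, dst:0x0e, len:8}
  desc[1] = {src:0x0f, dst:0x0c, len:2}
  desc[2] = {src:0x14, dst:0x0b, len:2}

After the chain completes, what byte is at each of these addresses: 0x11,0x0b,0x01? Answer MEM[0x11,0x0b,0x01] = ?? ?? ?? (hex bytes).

#0 dst[0x0e+8] := {0xd6,0x51,0x9a,0xd2,0x96,0x90,0x85,0x61}
#1 dst[0x0c+2] := {0x51,0x9a}
#2 dst[0x0b+2] := {0x85,0x61}
query mem[0x11]=0xd2, mem[0x0b]=0x85, mem[0x01]=0x51

MEM[0x11,0x0b,0x01] = d2 85 51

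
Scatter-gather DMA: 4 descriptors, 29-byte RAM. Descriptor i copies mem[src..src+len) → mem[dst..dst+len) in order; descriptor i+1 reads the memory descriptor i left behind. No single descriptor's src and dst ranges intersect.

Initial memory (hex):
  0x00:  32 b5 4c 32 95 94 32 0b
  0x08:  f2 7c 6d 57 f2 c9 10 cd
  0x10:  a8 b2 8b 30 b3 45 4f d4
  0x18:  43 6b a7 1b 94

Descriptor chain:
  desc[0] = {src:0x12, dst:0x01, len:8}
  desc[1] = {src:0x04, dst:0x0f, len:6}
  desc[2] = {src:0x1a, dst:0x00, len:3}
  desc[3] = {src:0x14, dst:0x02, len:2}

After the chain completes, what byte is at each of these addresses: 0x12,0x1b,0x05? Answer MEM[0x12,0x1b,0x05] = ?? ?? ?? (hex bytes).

D0: mem[0x01..0x08] <- [8b 30 b3 45 4f d4 43 6b]
D1: mem[0x0f..0x14] <- [45 4f d4 43 6b 7c]
D2: mem[0x00..0x02] <- [a7 1b 94]
D3: mem[0x02..0x03] <- [7c 45]
query mem[0x12]=0x43, mem[0x1b]=0x1b, mem[0x05]=0x4f

MEM[0x12,0x1b,0x05] = 43 1b 4f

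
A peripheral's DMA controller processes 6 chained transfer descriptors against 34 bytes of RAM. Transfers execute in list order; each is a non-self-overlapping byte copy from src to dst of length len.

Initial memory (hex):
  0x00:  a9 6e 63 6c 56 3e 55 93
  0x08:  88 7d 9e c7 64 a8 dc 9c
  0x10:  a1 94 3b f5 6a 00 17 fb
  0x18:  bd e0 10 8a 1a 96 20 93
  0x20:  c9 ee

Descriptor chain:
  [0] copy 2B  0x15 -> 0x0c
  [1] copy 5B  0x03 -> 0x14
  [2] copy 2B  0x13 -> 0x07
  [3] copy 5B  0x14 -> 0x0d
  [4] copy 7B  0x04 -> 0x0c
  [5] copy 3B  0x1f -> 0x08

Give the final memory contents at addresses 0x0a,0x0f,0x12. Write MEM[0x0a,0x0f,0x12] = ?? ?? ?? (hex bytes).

[0] 0x15->0x0c len=2 : 00 17
[1] 0x03->0x14 len=5 : 6c 56 3e 55 93
[2] 0x13->0x07 len=2 : f5 6c
[3] 0x14->0x0d len=5 : 6c 56 3e 55 93
[4] 0x04->0x0c len=7 : 56 3e 55 f5 6c 7d 9e
[5] 0x1f->0x08 len=3 : 93 c9 ee
query mem[0x0a]=0xee, mem[0x0f]=0xf5, mem[0x12]=0x9e

MEM[0x0a,0x0f,0x12] = ee f5 9e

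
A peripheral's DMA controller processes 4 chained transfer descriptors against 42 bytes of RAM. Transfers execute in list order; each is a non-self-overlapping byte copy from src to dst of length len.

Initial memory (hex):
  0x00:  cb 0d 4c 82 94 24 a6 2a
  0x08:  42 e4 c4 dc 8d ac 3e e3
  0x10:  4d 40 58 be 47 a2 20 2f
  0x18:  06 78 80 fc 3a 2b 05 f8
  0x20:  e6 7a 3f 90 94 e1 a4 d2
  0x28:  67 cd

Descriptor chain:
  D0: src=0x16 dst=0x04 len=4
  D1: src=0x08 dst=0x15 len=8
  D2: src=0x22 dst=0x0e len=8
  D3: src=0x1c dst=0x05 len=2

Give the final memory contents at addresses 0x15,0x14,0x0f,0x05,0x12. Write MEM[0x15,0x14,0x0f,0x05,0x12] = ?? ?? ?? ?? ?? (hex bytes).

MEM[0x15,0x14,0x0f,0x05,0x12] = cd 67 90 e3 a4

D0: mem[0x04..0x07] <- [20 2f 06 78]
D1: mem[0x15..0x1c] <- [42 e4 c4 dc 8d ac 3e e3]
D2: mem[0x0e..0x15] <- [3f 90 94 e1 a4 d2 67 cd]
D3: mem[0x05..0x06] <- [e3 2b]
query mem[0x15]=0xcd, mem[0x14]=0x67, mem[0x0f]=0x90, mem[0x05]=0xe3, mem[0x12]=0xa4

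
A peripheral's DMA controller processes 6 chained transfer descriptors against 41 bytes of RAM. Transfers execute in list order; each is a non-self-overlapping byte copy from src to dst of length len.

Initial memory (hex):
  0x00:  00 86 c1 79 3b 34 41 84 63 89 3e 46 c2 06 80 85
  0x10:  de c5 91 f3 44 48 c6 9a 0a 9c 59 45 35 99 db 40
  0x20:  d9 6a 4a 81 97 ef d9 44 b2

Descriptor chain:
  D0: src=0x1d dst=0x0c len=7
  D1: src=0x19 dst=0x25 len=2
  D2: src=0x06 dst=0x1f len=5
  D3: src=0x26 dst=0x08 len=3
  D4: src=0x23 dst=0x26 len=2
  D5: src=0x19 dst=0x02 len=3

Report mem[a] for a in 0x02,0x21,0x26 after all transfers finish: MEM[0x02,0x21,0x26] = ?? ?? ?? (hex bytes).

  after D0: wrote 7B at 0x0c = 99db40d96a4a81
  after D1: wrote 2B at 0x25 = 9c59
  after D2: wrote 5B at 0x1f = 418463893e
  after D3: wrote 3B at 0x08 = 5944b2
  after D4: wrote 2B at 0x26 = 3e97
  after D5: wrote 3B at 0x02 = 9c5945
query mem[0x02]=0x9c, mem[0x21]=0x63, mem[0x26]=0x3e

MEM[0x02,0x21,0x26] = 9c 63 3e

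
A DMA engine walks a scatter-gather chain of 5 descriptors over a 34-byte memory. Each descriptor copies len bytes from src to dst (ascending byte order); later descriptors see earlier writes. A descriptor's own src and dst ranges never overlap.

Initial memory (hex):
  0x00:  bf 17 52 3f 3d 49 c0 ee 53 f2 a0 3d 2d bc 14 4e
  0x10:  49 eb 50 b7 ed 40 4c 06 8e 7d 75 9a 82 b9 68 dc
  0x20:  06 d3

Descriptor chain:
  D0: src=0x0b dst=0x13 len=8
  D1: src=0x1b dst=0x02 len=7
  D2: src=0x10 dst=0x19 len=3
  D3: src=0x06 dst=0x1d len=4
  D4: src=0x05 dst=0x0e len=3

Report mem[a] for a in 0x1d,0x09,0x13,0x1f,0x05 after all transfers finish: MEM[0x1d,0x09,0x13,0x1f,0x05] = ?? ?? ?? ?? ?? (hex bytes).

[0] 0x0b->0x13 len=8 : 3d 2d bc 14 4e 49 eb 50
[1] 0x1b->0x02 len=7 : 9a 82 b9 68 dc 06 d3
[2] 0x10->0x19 len=3 : 49 eb 50
[3] 0x06->0x1d len=4 : dc 06 d3 f2
[4] 0x05->0x0e len=3 : 68 dc 06
query mem[0x1d]=0xdc, mem[0x09]=0xf2, mem[0x13]=0x3d, mem[0x1f]=0xd3, mem[0x05]=0x68

MEM[0x1d,0x09,0x13,0x1f,0x05] = dc f2 3d d3 68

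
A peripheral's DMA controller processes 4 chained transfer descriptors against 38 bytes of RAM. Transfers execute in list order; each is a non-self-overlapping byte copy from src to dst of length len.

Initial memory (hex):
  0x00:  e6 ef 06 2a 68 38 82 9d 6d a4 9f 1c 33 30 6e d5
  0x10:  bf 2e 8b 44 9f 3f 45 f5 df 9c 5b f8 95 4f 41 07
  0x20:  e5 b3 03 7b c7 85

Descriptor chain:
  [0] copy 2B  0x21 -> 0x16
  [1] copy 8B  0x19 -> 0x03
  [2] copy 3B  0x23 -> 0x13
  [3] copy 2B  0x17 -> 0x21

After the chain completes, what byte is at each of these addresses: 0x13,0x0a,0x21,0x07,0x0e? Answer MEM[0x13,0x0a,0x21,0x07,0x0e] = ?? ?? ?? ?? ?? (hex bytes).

#0 dst[0x16+2] := {0xb3,0x03}
#1 dst[0x03+8] := {0x9c,0x5b,0xf8,0x95,0x4f,0x41,0x07,0xe5}
#2 dst[0x13+3] := {0x7b,0xc7,0x85}
#3 dst[0x21+2] := {0x03,0xdf}
query mem[0x13]=0x7b, mem[0x0a]=0xe5, mem[0x21]=0x03, mem[0x07]=0x4f, mem[0x0e]=0x6e

MEM[0x13,0x0a,0x21,0x07,0x0e] = 7b e5 03 4f 6e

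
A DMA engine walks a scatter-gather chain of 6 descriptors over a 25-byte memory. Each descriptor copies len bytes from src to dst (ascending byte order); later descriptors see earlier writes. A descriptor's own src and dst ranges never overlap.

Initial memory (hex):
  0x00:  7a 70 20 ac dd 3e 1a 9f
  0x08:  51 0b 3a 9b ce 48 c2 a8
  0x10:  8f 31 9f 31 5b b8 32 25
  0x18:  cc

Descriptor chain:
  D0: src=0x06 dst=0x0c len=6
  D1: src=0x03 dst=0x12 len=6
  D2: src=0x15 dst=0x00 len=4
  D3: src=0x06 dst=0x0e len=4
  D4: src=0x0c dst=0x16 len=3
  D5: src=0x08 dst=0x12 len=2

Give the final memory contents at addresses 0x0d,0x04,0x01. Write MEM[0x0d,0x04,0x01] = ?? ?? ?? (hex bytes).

MEM[0x0d,0x04,0x01] = 9f dd 9f

#0 dst[0x0c+6] := {0x1a,0x9f,0x51,0x0b,0x3a,0x9b}
#1 dst[0x12+6] := {0xac,0xdd,0x3e,0x1a,0x9f,0x51}
#2 dst[0x00+4] := {0x1a,0x9f,0x51,0xcc}
#3 dst[0x0e+4] := {0x1a,0x9f,0x51,0x0b}
#4 dst[0x16+3] := {0x1a,0x9f,0x1a}
#5 dst[0x12+2] := {0x51,0x0b}
query mem[0x0d]=0x9f, mem[0x04]=0xdd, mem[0x01]=0x9f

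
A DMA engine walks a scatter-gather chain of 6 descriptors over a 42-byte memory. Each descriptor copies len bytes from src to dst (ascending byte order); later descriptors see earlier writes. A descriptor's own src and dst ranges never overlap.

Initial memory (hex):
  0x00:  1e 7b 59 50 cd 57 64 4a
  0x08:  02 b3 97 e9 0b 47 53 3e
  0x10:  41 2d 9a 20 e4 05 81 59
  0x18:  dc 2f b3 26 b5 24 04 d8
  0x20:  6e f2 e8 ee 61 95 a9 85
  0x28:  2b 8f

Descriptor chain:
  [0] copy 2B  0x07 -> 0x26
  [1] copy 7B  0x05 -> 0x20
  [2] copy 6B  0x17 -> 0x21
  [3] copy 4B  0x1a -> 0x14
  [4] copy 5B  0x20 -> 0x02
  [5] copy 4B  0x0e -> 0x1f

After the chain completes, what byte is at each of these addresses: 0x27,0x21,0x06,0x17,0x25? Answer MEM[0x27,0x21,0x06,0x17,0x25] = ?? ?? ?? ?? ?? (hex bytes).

MEM[0x27,0x21,0x06,0x17,0x25] = 02 41 b3 24 26

  after D0: wrote 2B at 0x26 = 4a02
  after D1: wrote 7B at 0x20 = 57644a02b397e9
  after D2: wrote 6B at 0x21 = 59dc2fb326b5
  after D3: wrote 4B at 0x14 = b326b524
  after D4: wrote 5B at 0x02 = 5759dc2fb3
  after D5: wrote 4B at 0x1f = 533e412d
query mem[0x27]=0x02, mem[0x21]=0x41, mem[0x06]=0xb3, mem[0x17]=0x24, mem[0x25]=0x26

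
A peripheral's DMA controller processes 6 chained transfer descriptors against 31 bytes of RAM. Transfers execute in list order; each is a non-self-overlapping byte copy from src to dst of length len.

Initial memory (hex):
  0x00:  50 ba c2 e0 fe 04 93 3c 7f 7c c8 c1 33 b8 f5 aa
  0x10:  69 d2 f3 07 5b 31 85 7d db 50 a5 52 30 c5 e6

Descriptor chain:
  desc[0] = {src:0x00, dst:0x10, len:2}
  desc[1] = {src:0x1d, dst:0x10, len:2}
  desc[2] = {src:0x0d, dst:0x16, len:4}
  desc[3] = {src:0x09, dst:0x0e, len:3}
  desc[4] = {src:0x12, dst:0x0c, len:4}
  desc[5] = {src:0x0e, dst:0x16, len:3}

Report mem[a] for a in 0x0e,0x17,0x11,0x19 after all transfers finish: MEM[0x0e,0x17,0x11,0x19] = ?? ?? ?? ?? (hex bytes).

MEM[0x0e,0x17,0x11,0x19] = 5b 31 e6 c5

[0] 0x00->0x10 len=2 : 50 ba
[1] 0x1d->0x10 len=2 : c5 e6
[2] 0x0d->0x16 len=4 : b8 f5 aa c5
[3] 0x09->0x0e len=3 : 7c c8 c1
[4] 0x12->0x0c len=4 : f3 07 5b 31
[5] 0x0e->0x16 len=3 : 5b 31 c1
query mem[0x0e]=0x5b, mem[0x17]=0x31, mem[0x11]=0xe6, mem[0x19]=0xc5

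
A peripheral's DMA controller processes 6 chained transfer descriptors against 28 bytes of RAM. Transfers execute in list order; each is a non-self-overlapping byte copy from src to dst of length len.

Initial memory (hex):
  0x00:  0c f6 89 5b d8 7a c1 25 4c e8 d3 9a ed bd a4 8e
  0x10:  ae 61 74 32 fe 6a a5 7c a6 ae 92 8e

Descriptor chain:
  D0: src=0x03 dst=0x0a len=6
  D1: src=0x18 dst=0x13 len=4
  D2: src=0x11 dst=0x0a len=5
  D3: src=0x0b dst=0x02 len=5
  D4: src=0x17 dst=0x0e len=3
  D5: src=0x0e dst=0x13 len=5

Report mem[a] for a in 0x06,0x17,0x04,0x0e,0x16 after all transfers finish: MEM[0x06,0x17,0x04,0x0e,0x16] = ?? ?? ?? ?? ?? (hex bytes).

MEM[0x06,0x17,0x04,0x0e,0x16] = 4c 74 ae 7c 61

[0] 0x03->0x0a len=6 : 5b d8 7a c1 25 4c
[1] 0x18->0x13 len=4 : a6 ae 92 8e
[2] 0x11->0x0a len=5 : 61 74 a6 ae 92
[3] 0x0b->0x02 len=5 : 74 a6 ae 92 4c
[4] 0x17->0x0e len=3 : 7c a6 ae
[5] 0x0e->0x13 len=5 : 7c a6 ae 61 74
query mem[0x06]=0x4c, mem[0x17]=0x74, mem[0x04]=0xae, mem[0x0e]=0x7c, mem[0x16]=0x61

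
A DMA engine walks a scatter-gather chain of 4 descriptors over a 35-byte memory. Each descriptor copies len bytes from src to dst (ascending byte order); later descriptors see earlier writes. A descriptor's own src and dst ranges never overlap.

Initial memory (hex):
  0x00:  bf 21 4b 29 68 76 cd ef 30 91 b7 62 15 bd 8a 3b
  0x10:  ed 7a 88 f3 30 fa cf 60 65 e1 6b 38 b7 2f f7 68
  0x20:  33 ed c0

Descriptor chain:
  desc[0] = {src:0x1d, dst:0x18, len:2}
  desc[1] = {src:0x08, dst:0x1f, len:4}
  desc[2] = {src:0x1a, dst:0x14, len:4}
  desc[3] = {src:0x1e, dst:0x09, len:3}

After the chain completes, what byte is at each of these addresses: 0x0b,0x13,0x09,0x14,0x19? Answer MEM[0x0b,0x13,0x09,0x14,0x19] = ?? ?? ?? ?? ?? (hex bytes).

  after D0: wrote 2B at 0x18 = 2ff7
  after D1: wrote 4B at 0x1f = 3091b762
  after D2: wrote 4B at 0x14 = 6b38b72f
  after D3: wrote 3B at 0x09 = f73091
query mem[0x0b]=0x91, mem[0x13]=0xf3, mem[0x09]=0xf7, mem[0x14]=0x6b, mem[0x19]=0xf7

MEM[0x0b,0x13,0x09,0x14,0x19] = 91 f3 f7 6b f7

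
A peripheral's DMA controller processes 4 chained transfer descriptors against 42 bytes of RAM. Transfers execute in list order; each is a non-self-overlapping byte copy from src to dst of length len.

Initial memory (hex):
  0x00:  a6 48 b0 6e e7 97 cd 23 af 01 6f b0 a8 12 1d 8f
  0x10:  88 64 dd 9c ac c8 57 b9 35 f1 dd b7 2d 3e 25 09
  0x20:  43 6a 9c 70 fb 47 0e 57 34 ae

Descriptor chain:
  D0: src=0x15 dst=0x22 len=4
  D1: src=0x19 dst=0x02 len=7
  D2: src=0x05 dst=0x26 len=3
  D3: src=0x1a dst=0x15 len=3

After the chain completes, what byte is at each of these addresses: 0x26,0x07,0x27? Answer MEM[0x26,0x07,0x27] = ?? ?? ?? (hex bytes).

  after D0: wrote 4B at 0x22 = c857b935
  after D1: wrote 7B at 0x02 = f1ddb72d3e2509
  after D2: wrote 3B at 0x26 = 2d3e25
  after D3: wrote 3B at 0x15 = ddb72d
query mem[0x26]=0x2d, mem[0x07]=0x25, mem[0x27]=0x3e

MEM[0x26,0x07,0x27] = 2d 25 3e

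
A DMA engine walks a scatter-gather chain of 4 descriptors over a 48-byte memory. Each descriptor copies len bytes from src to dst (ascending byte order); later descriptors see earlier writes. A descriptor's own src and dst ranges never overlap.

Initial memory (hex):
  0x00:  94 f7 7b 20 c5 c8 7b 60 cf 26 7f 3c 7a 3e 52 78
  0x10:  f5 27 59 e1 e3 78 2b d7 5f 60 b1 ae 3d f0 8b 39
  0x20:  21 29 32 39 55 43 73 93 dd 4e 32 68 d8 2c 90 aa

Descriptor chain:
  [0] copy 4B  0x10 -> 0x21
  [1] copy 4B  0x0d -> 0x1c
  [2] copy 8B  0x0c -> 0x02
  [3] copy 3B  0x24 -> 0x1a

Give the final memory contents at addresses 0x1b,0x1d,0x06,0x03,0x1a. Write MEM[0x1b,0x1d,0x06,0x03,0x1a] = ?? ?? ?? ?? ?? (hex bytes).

MEM[0x1b,0x1d,0x06,0x03,0x1a] = 43 52 f5 3e e1

#0 dst[0x21+4] := {0xf5,0x27,0x59,0xe1}
#1 dst[0x1c+4] := {0x3e,0x52,0x78,0xf5}
#2 dst[0x02+8] := {0x7a,0x3e,0x52,0x78,0xf5,0x27,0x59,0xe1}
#3 dst[0x1a+3] := {0xe1,0x43,0x73}
query mem[0x1b]=0x43, mem[0x1d]=0x52, mem[0x06]=0xf5, mem[0x03]=0x3e, mem[0x1a]=0xe1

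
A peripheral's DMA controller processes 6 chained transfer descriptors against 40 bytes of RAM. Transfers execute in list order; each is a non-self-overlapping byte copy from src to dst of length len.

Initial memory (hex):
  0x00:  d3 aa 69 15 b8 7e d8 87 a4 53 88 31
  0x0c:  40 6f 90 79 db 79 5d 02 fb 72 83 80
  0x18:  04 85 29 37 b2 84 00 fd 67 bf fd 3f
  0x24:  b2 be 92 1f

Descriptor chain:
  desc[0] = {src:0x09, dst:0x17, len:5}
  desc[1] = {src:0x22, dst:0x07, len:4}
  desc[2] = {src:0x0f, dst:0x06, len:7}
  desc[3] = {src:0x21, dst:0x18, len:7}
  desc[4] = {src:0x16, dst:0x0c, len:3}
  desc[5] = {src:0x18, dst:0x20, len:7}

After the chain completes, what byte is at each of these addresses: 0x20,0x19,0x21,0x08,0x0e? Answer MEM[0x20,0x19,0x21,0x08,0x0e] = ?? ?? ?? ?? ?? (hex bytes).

MEM[0x20,0x19,0x21,0x08,0x0e] = bf fd fd 79 bf

D0: mem[0x17..0x1b] <- [53 88 31 40 6f]
D1: mem[0x07..0x0a] <- [fd 3f b2 be]
D2: mem[0x06..0x0c] <- [79 db 79 5d 02 fb 72]
D3: mem[0x18..0x1e] <- [bf fd 3f b2 be 92 1f]
D4: mem[0x0c..0x0e] <- [83 53 bf]
D5: mem[0x20..0x26] <- [bf fd 3f b2 be 92 1f]
query mem[0x20]=0xbf, mem[0x19]=0xfd, mem[0x21]=0xfd, mem[0x08]=0x79, mem[0x0e]=0xbf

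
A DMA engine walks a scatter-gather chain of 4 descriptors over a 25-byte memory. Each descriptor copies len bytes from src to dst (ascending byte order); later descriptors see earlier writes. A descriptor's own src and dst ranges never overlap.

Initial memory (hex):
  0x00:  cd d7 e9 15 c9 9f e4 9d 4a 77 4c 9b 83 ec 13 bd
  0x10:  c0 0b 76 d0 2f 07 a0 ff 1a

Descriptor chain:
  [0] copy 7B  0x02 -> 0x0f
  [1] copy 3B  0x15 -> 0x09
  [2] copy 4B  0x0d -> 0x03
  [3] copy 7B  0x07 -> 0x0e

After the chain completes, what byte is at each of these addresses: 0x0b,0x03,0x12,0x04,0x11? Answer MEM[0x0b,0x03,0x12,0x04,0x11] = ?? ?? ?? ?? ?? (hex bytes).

MEM[0x0b,0x03,0x12,0x04,0x11] = ff ec ff 13 a0

  after D0: wrote 7B at 0x0f = e915c99fe49d4a
  after D1: wrote 3B at 0x09 = 4aa0ff
  after D2: wrote 4B at 0x03 = ec13e915
  after D3: wrote 7B at 0x0e = 9d4a4aa0ff83ec
query mem[0x0b]=0xff, mem[0x03]=0xec, mem[0x12]=0xff, mem[0x04]=0x13, mem[0x11]=0xa0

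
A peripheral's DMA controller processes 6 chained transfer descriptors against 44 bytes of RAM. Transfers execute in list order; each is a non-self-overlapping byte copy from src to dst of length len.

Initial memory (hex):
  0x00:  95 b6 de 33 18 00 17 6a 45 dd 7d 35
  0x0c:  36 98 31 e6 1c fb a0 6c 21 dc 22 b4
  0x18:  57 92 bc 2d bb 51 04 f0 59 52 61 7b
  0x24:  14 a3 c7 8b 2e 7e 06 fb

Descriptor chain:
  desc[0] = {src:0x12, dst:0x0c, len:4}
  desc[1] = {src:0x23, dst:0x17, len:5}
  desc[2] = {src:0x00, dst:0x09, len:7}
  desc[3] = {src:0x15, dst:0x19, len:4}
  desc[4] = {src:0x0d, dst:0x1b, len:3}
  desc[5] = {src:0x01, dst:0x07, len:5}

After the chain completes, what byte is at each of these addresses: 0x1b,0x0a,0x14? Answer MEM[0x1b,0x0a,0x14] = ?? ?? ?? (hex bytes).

MEM[0x1b,0x0a,0x14] = 18 18 21

  after D0: wrote 4B at 0x0c = a06c21dc
  after D1: wrote 5B at 0x17 = 7b14a3c78b
  after D2: wrote 7B at 0x09 = 95b6de33180017
  after D3: wrote 4B at 0x19 = dc227b14
  after D4: wrote 3B at 0x1b = 180017
  after D5: wrote 5B at 0x07 = b6de331800
query mem[0x1b]=0x18, mem[0x0a]=0x18, mem[0x14]=0x21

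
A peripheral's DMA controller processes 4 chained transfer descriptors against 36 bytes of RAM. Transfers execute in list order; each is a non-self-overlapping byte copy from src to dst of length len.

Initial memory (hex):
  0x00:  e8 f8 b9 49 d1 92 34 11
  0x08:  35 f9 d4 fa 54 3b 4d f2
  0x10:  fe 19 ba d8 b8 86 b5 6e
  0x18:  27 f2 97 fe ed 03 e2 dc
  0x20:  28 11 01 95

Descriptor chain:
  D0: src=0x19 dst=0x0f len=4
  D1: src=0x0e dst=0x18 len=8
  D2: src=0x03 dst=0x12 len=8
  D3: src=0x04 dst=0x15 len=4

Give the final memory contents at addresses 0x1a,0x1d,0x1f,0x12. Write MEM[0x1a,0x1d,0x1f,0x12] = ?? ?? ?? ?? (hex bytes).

D0: mem[0x0f..0x12] <- [f2 97 fe ed]
D1: mem[0x18..0x1f] <- [4d f2 97 fe ed d8 b8 86]
D2: mem[0x12..0x19] <- [49 d1 92 34 11 35 f9 d4]
D3: mem[0x15..0x18] <- [d1 92 34 11]
query mem[0x1a]=0x97, mem[0x1d]=0xd8, mem[0x1f]=0x86, mem[0x12]=0x49

MEM[0x1a,0x1d,0x1f,0x12] = 97 d8 86 49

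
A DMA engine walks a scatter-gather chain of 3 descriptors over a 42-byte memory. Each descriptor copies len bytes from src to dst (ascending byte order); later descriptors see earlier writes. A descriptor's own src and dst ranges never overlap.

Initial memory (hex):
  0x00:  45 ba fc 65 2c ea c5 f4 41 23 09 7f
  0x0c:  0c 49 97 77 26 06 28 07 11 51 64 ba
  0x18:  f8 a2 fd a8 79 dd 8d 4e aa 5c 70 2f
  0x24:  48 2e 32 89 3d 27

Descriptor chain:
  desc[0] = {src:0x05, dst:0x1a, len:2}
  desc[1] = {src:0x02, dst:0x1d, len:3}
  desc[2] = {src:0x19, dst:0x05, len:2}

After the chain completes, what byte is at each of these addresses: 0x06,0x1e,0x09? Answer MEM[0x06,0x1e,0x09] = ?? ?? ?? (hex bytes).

MEM[0x06,0x1e,0x09] = ea 65 23

[0] 0x05->0x1a len=2 : ea c5
[1] 0x02->0x1d len=3 : fc 65 2c
[2] 0x19->0x05 len=2 : a2 ea
query mem[0x06]=0xea, mem[0x1e]=0x65, mem[0x09]=0x23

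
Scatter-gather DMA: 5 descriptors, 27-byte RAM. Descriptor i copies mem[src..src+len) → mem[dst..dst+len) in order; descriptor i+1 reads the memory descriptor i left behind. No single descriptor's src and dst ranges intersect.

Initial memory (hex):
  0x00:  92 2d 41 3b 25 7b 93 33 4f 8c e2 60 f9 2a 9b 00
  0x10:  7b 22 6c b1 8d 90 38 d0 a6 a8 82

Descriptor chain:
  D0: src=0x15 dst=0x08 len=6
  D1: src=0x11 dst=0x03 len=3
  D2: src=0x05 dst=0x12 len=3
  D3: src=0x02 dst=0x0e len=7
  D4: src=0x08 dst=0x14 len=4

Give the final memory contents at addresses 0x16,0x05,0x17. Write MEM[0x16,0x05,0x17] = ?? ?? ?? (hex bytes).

MEM[0x16,0x05,0x17] = d0 b1 a6

D0: mem[0x08..0x0d] <- [90 38 d0 a6 a8 82]
D1: mem[0x03..0x05] <- [22 6c b1]
D2: mem[0x12..0x14] <- [b1 93 33]
D3: mem[0x0e..0x14] <- [41 22 6c b1 93 33 90]
D4: mem[0x14..0x17] <- [90 38 d0 a6]
query mem[0x16]=0xd0, mem[0x05]=0xb1, mem[0x17]=0xa6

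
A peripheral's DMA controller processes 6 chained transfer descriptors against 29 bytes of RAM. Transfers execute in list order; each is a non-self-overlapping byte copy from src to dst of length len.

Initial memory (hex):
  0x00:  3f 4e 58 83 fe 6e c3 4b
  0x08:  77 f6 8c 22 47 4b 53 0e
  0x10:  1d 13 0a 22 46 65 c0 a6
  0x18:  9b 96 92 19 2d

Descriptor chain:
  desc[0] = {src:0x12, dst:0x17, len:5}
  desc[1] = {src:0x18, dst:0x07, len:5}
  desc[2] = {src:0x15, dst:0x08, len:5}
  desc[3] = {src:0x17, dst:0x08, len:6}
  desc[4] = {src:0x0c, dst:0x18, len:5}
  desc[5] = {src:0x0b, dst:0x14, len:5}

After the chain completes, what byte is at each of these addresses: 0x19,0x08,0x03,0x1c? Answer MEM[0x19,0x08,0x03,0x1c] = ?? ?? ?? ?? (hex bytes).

[0] 0x12->0x17 len=5 : 0a 22 46 65 c0
[1] 0x18->0x07 len=5 : 22 46 65 c0 2d
[2] 0x15->0x08 len=5 : 65 c0 0a 22 46
[3] 0x17->0x08 len=6 : 0a 22 46 65 c0 2d
[4] 0x0c->0x18 len=5 : c0 2d 53 0e 1d
[5] 0x0b->0x14 len=5 : 65 c0 2d 53 0e
query mem[0x19]=0x2d, mem[0x08]=0x0a, mem[0x03]=0x83, mem[0x1c]=0x1d

MEM[0x19,0x08,0x03,0x1c] = 2d 0a 83 1d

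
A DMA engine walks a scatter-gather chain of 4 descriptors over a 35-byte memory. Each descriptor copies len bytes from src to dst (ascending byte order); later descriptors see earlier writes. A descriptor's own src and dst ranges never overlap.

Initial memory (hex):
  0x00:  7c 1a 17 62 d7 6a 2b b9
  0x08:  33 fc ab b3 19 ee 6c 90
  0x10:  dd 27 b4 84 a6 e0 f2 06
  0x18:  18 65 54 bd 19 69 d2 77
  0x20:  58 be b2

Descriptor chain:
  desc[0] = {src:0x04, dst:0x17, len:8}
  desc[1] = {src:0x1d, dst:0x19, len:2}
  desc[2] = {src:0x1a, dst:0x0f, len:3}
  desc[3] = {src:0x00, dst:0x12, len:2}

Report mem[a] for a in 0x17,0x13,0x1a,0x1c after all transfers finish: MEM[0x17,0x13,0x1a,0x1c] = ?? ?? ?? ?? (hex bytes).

MEM[0x17,0x13,0x1a,0x1c] = d7 1a b3 fc

[0] 0x04->0x17 len=8 : d7 6a 2b b9 33 fc ab b3
[1] 0x1d->0x19 len=2 : ab b3
[2] 0x1a->0x0f len=3 : b3 33 fc
[3] 0x00->0x12 len=2 : 7c 1a
query mem[0x17]=0xd7, mem[0x13]=0x1a, mem[0x1a]=0xb3, mem[0x1c]=0xfc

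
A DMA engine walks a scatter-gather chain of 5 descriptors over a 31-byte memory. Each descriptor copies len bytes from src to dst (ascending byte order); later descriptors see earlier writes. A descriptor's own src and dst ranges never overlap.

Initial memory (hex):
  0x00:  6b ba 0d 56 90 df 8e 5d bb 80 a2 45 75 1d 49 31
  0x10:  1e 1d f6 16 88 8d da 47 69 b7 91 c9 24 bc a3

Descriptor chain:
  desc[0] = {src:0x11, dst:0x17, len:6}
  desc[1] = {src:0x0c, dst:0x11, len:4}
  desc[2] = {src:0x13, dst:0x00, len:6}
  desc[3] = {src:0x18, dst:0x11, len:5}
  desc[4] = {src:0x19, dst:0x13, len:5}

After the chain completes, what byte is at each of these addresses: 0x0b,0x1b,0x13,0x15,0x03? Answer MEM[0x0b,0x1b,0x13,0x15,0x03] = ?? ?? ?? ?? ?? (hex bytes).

MEM[0x0b,0x1b,0x13,0x15,0x03] = 45 8d 16 8d da

  after D0: wrote 6B at 0x17 = 1df616888dda
  after D1: wrote 4B at 0x11 = 751d4931
  after D2: wrote 6B at 0x00 = 49318dda1df6
  after D3: wrote 5B at 0x11 = f616888dda
  after D4: wrote 5B at 0x13 = 16888ddabc
query mem[0x0b]=0x45, mem[0x1b]=0x8d, mem[0x13]=0x16, mem[0x15]=0x8d, mem[0x03]=0xda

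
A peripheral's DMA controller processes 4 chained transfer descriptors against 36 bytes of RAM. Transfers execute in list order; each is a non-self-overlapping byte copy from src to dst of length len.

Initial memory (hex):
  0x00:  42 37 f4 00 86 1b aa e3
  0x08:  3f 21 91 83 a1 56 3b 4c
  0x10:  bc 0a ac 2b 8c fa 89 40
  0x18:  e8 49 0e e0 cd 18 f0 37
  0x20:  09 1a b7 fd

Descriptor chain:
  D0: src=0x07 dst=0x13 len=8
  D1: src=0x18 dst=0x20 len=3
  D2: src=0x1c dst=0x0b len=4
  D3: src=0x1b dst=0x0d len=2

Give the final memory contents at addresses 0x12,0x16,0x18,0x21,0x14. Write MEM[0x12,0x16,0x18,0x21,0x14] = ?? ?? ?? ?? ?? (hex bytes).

MEM[0x12,0x16,0x18,0x21,0x14] = ac 91 a1 56 3f

D0: mem[0x13..0x1a] <- [e3 3f 21 91 83 a1 56 3b]
D1: mem[0x20..0x22] <- [a1 56 3b]
D2: mem[0x0b..0x0e] <- [cd 18 f0 37]
D3: mem[0x0d..0x0e] <- [e0 cd]
query mem[0x12]=0xac, mem[0x16]=0x91, mem[0x18]=0xa1, mem[0x21]=0x56, mem[0x14]=0x3f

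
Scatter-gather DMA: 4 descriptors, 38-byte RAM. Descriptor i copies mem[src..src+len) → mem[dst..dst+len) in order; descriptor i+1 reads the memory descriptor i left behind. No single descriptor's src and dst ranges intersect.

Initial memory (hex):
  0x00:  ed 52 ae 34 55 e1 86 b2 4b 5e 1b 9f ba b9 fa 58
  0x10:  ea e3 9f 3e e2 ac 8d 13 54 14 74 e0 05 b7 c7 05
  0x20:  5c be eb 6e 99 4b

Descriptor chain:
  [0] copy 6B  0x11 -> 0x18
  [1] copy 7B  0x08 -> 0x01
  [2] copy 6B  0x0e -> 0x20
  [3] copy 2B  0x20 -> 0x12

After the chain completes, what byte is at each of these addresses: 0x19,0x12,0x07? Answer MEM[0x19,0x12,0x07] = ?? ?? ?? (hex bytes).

  after D0: wrote 6B at 0x18 = e39f3ee2ac8d
  after D1: wrote 7B at 0x01 = 4b5e1b9fbab9fa
  after D2: wrote 6B at 0x20 = fa58eae39f3e
  after D3: wrote 2B at 0x12 = fa58
query mem[0x19]=0x9f, mem[0x12]=0xfa, mem[0x07]=0xfa

MEM[0x19,0x12,0x07] = 9f fa fa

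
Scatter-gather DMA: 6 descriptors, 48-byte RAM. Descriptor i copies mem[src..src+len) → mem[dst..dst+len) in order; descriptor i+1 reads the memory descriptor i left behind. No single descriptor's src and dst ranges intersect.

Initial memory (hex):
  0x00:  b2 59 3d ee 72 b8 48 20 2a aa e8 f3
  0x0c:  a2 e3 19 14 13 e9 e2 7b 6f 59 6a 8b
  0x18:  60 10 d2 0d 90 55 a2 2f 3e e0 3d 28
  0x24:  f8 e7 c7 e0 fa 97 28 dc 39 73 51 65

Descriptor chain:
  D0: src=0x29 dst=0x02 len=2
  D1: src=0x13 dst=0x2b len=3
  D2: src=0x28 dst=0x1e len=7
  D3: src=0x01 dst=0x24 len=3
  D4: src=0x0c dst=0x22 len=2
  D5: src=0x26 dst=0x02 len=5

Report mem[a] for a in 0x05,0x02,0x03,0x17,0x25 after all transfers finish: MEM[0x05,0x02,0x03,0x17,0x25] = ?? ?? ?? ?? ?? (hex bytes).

MEM[0x05,0x02,0x03,0x17,0x25] = 97 28 e0 8b 97

  after D0: wrote 2B at 0x02 = 9728
  after D1: wrote 3B at 0x2b = 7b6f59
  after D2: wrote 7B at 0x1e = fa97287b6f5951
  after D3: wrote 3B at 0x24 = 599728
  after D4: wrote 2B at 0x22 = a2e3
  after D5: wrote 5B at 0x02 = 28e0fa9728
query mem[0x05]=0x97, mem[0x02]=0x28, mem[0x03]=0xe0, mem[0x17]=0x8b, mem[0x25]=0x97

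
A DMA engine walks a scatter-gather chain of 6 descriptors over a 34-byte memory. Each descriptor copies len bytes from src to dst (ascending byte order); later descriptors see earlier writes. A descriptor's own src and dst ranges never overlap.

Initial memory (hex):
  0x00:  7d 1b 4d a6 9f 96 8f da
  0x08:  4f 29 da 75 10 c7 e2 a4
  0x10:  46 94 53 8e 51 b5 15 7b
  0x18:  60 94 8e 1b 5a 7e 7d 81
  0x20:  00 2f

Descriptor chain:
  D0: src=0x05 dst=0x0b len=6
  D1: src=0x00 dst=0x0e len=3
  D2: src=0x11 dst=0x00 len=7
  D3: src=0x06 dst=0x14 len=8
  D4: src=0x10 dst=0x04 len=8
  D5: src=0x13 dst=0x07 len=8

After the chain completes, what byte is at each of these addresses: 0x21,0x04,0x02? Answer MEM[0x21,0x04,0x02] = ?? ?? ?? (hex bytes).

[0] 0x05->0x0b len=6 : 96 8f da 4f 29 da
[1] 0x00->0x0e len=3 : 7d 1b 4d
[2] 0x11->0x00 len=7 : 94 53 8e 51 b5 15 7b
[3] 0x06->0x14 len=8 : 7b da 4f 29 da 96 8f da
[4] 0x10->0x04 len=8 : 4d 94 53 8e 7b da 4f 29
[5] 0x13->0x07 len=8 : 8e 7b da 4f 29 da 96 8f
query mem[0x21]=0x2f, mem[0x04]=0x4d, mem[0x02]=0x8e

MEM[0x21,0x04,0x02] = 2f 4d 8e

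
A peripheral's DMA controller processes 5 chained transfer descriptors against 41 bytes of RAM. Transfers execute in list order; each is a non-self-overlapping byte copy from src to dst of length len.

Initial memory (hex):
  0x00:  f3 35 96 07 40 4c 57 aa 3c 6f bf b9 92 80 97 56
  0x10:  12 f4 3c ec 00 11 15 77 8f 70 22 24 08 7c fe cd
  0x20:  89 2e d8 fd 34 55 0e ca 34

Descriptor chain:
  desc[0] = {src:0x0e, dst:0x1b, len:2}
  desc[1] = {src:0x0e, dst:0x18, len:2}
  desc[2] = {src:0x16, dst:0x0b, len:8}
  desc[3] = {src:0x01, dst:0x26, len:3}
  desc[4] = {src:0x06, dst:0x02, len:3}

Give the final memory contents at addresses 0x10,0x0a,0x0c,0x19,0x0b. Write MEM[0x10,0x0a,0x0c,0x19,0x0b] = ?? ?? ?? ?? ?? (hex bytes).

MEM[0x10,0x0a,0x0c,0x19,0x0b] = 97 bf 77 56 15

  after D0: wrote 2B at 0x1b = 9756
  after D1: wrote 2B at 0x18 = 9756
  after D2: wrote 8B at 0x0b = 157797562297567c
  after D3: wrote 3B at 0x26 = 359607
  after D4: wrote 3B at 0x02 = 57aa3c
query mem[0x10]=0x97, mem[0x0a]=0xbf, mem[0x0c]=0x77, mem[0x19]=0x56, mem[0x0b]=0x15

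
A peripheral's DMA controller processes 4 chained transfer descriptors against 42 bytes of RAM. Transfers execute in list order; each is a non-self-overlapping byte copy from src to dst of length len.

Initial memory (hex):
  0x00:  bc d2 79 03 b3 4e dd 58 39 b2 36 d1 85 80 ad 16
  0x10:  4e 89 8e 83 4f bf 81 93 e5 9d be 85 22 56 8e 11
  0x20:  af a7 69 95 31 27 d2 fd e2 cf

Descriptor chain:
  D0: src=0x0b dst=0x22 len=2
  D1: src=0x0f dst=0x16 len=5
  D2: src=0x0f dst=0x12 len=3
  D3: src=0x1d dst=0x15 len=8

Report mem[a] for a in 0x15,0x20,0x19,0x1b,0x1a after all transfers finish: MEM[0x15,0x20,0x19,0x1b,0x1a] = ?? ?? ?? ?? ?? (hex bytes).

#0 dst[0x22+2] := {0xd1,0x85}
#1 dst[0x16+5] := {0x16,0x4e,0x89,0x8e,0x83}
#2 dst[0x12+3] := {0x16,0x4e,0x89}
#3 dst[0x15+8] := {0x56,0x8e,0x11,0xaf,0xa7,0xd1,0x85,0x31}
query mem[0x15]=0x56, mem[0x20]=0xaf, mem[0x19]=0xa7, mem[0x1b]=0x85, mem[0x1a]=0xd1

MEM[0x15,0x20,0x19,0x1b,0x1a] = 56 af a7 85 d1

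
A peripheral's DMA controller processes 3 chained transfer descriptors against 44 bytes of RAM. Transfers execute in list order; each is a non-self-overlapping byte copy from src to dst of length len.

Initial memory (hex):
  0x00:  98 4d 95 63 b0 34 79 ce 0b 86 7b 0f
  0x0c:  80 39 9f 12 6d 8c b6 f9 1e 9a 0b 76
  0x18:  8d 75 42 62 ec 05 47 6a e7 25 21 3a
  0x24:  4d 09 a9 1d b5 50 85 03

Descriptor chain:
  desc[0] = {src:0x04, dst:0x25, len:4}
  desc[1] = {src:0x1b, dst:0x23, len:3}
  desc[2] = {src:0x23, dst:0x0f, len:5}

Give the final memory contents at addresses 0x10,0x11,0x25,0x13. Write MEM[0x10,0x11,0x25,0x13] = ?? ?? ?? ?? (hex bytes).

MEM[0x10,0x11,0x25,0x13] = ec 05 05 79

  after D0: wrote 4B at 0x25 = b03479ce
  after D1: wrote 3B at 0x23 = 62ec05
  after D2: wrote 5B at 0x0f = 62ec053479
query mem[0x10]=0xec, mem[0x11]=0x05, mem[0x25]=0x05, mem[0x13]=0x79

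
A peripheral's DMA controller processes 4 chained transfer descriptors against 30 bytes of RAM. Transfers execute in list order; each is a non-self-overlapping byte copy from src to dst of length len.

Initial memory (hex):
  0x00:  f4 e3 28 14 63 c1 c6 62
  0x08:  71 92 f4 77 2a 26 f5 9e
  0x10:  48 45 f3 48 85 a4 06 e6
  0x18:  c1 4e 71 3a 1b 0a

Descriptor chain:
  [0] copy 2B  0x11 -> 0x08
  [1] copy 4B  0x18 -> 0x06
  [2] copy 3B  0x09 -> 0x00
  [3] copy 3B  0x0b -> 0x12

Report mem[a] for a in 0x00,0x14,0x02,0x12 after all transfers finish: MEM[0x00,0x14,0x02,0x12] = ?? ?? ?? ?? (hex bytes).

MEM[0x00,0x14,0x02,0x12] = 3a 26 77 77

D0: mem[0x08..0x09] <- [45 f3]
D1: mem[0x06..0x09] <- [c1 4e 71 3a]
D2: mem[0x00..0x02] <- [3a f4 77]
D3: mem[0x12..0x14] <- [77 2a 26]
query mem[0x00]=0x3a, mem[0x14]=0x26, mem[0x02]=0x77, mem[0x12]=0x77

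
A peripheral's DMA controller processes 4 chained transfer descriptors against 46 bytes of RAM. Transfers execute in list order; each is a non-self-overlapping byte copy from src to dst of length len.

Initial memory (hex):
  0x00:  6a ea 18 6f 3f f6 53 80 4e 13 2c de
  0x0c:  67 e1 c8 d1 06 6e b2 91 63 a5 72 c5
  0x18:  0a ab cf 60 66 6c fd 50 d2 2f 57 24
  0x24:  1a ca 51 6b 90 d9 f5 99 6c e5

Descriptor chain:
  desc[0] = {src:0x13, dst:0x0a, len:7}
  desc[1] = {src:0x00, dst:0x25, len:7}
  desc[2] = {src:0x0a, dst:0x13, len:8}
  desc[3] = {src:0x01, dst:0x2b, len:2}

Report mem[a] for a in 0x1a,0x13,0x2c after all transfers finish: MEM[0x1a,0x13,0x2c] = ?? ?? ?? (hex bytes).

[0] 0x13->0x0a len=7 : 91 63 a5 72 c5 0a ab
[1] 0x00->0x25 len=7 : 6a ea 18 6f 3f f6 53
[2] 0x0a->0x13 len=8 : 91 63 a5 72 c5 0a ab 6e
[3] 0x01->0x2b len=2 : ea 18
query mem[0x1a]=0x6e, mem[0x13]=0x91, mem[0x2c]=0x18

MEM[0x1a,0x13,0x2c] = 6e 91 18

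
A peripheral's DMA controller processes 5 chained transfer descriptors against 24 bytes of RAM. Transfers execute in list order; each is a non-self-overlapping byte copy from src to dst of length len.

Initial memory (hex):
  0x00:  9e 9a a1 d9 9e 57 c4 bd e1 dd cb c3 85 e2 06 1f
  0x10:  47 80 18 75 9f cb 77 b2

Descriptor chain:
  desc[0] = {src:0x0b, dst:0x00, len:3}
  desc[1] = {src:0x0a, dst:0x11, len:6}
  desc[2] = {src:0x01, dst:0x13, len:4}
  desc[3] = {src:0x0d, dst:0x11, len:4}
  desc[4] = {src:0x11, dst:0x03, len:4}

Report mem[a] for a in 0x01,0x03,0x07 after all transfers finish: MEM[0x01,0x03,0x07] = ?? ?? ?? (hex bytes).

[0] 0x0b->0x00 len=3 : c3 85 e2
[1] 0x0a->0x11 len=6 : cb c3 85 e2 06 1f
[2] 0x01->0x13 len=4 : 85 e2 d9 9e
[3] 0x0d->0x11 len=4 : e2 06 1f 47
[4] 0x11->0x03 len=4 : e2 06 1f 47
query mem[0x01]=0x85, mem[0x03]=0xe2, mem[0x07]=0xbd

MEM[0x01,0x03,0x07] = 85 e2 bd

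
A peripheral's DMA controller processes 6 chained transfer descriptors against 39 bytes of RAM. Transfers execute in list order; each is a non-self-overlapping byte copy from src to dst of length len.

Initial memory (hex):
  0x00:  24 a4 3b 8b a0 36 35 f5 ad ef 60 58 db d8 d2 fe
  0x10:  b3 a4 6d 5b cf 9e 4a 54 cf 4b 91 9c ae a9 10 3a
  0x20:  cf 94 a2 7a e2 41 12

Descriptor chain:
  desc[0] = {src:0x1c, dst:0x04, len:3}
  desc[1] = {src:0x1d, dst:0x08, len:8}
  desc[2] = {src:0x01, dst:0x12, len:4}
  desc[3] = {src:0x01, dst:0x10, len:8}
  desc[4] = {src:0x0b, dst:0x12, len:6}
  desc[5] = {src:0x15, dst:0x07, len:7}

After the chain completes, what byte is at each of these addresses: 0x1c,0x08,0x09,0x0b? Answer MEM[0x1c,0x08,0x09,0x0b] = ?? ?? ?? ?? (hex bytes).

[0] 0x1c->0x04 len=3 : ae a9 10
[1] 0x1d->0x08 len=8 : a9 10 3a cf 94 a2 7a e2
[2] 0x01->0x12 len=4 : a4 3b 8b ae
[3] 0x01->0x10 len=8 : a4 3b 8b ae a9 10 f5 a9
[4] 0x0b->0x12 len=6 : cf 94 a2 7a e2 a4
[5] 0x15->0x07 len=7 : 7a e2 a4 cf 4b 91 9c
query mem[0x1c]=0xae, mem[0x08]=0xe2, mem[0x09]=0xa4, mem[0x0b]=0x4b

MEM[0x1c,0x08,0x09,0x0b] = ae e2 a4 4b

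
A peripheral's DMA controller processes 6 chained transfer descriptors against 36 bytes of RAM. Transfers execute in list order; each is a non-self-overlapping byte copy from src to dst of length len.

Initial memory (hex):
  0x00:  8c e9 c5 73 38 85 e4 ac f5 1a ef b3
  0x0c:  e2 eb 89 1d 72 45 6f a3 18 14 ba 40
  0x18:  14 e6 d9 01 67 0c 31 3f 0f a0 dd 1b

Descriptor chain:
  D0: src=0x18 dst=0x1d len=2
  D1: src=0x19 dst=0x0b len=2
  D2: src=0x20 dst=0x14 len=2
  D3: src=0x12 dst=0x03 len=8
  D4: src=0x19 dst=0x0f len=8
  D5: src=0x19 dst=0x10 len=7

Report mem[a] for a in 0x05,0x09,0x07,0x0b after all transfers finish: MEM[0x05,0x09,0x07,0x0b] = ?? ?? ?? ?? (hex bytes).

D0: mem[0x1d..0x1e] <- [14 e6]
D1: mem[0x0b..0x0c] <- [e6 d9]
D2: mem[0x14..0x15] <- [0f a0]
D3: mem[0x03..0x0a] <- [6f a3 0f a0 ba 40 14 e6]
D4: mem[0x0f..0x16] <- [e6 d9 01 67 14 e6 3f 0f]
D5: mem[0x10..0x16] <- [e6 d9 01 67 14 e6 3f]
query mem[0x05]=0x0f, mem[0x09]=0x14, mem[0x07]=0xba, mem[0x0b]=0xe6

MEM[0x05,0x09,0x07,0x0b] = 0f 14 ba e6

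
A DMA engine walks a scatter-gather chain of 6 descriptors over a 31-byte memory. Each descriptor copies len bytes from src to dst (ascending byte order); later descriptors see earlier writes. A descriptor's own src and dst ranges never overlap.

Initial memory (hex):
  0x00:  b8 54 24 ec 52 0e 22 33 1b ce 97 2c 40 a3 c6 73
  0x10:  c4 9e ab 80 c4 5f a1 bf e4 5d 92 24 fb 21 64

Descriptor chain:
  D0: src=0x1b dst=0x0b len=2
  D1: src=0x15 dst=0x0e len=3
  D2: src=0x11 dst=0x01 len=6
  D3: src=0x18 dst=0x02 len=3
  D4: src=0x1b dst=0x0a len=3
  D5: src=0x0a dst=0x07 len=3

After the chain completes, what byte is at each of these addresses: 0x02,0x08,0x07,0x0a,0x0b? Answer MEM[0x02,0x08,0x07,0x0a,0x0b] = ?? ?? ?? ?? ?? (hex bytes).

D0: mem[0x0b..0x0c] <- [24 fb]
D1: mem[0x0e..0x10] <- [5f a1 bf]
D2: mem[0x01..0x06] <- [9e ab 80 c4 5f a1]
D3: mem[0x02..0x04] <- [e4 5d 92]
D4: mem[0x0a..0x0c] <- [24 fb 21]
D5: mem[0x07..0x09] <- [24 fb 21]
query mem[0x02]=0xe4, mem[0x08]=0xfb, mem[0x07]=0x24, mem[0x0a]=0x24, mem[0x0b]=0xfb

MEM[0x02,0x08,0x07,0x0a,0x0b] = e4 fb 24 24 fb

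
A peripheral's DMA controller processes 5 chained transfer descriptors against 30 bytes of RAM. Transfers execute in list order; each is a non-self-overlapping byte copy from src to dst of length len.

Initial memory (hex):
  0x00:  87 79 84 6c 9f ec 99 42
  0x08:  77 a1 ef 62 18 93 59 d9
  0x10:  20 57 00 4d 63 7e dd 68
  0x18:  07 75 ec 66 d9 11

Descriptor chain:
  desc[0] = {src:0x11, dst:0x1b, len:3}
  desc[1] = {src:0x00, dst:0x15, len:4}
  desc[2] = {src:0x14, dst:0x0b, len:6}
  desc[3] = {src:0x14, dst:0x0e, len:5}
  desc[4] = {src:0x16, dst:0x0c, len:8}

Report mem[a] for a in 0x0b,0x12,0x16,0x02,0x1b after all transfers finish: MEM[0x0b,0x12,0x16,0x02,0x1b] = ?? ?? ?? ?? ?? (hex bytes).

#0 dst[0x1b+3] := {0x57,0x00,0x4d}
#1 dst[0x15+4] := {0x87,0x79,0x84,0x6c}
#2 dst[0x0b+6] := {0x63,0x87,0x79,0x84,0x6c,0x75}
#3 dst[0x0e+5] := {0x63,0x87,0x79,0x84,0x6c}
#4 dst[0x0c+8] := {0x79,0x84,0x6c,0x75,0xec,0x57,0x00,0x4d}
query mem[0x0b]=0x63, mem[0x12]=0x00, mem[0x16]=0x79, mem[0x02]=0x84, mem[0x1b]=0x57

MEM[0x0b,0x12,0x16,0x02,0x1b] = 63 00 79 84 57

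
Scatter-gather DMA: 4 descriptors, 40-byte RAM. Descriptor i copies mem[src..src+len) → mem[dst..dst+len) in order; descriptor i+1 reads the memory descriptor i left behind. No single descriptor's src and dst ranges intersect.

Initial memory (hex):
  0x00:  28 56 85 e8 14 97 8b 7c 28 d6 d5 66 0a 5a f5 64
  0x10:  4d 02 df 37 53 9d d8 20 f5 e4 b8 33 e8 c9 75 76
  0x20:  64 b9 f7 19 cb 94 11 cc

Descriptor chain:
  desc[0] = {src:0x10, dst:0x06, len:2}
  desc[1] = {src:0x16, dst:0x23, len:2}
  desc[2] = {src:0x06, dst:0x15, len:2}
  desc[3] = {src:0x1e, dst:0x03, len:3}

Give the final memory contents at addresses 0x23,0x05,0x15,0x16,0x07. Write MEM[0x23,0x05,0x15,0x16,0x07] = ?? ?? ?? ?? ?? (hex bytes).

MEM[0x23,0x05,0x15,0x16,0x07] = d8 64 4d 02 02

[0] 0x10->0x06 len=2 : 4d 02
[1] 0x16->0x23 len=2 : d8 20
[2] 0x06->0x15 len=2 : 4d 02
[3] 0x1e->0x03 len=3 : 75 76 64
query mem[0x23]=0xd8, mem[0x05]=0x64, mem[0x15]=0x4d, mem[0x16]=0x02, mem[0x07]=0x02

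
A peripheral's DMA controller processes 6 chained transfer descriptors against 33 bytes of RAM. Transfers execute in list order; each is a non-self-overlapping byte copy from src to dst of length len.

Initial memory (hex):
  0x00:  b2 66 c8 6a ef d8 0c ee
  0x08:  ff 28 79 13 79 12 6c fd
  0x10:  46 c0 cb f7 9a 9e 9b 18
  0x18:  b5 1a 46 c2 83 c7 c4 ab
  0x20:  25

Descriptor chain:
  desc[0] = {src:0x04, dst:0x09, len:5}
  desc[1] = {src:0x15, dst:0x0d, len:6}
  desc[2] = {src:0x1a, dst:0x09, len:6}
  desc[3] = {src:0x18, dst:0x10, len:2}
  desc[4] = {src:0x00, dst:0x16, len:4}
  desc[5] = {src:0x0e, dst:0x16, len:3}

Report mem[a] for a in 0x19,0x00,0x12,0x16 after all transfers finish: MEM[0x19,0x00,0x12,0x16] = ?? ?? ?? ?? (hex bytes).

MEM[0x19,0x00,0x12,0x16] = 6a b2 46 ab

[0] 0x04->0x09 len=5 : ef d8 0c ee ff
[1] 0x15->0x0d len=6 : 9e 9b 18 b5 1a 46
[2] 0x1a->0x09 len=6 : 46 c2 83 c7 c4 ab
[3] 0x18->0x10 len=2 : b5 1a
[4] 0x00->0x16 len=4 : b2 66 c8 6a
[5] 0x0e->0x16 len=3 : ab 18 b5
query mem[0x19]=0x6a, mem[0x00]=0xb2, mem[0x12]=0x46, mem[0x16]=0xab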